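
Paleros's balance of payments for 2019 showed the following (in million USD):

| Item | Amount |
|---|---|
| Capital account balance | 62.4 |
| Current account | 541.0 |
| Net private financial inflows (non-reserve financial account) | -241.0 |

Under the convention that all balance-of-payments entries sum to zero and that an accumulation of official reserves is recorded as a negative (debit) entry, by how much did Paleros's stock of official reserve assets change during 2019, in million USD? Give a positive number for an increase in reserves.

Official reserve transactions balance = -(541.0 + 62.4 + (-241.0)) = -362.4
An accumulation of reserves is recorded as a debit (negative entry), so the change in the stock of reserves is the negative of that balance.
Change in official reserves = -(-362.4) = 362.4

362.4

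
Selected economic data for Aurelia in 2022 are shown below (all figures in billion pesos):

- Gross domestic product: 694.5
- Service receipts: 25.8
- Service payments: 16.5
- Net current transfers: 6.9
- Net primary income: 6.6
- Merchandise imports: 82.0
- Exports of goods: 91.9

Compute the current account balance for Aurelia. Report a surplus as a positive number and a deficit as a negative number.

Goods balance = 91.9 - 82.0 = 9.9
Services balance = 25.8 - 16.5 = 9.3
Trade balance (goods + services) = 9.9 + 9.3 = 19.2
Net primary income = 6.6
Net secondary income = 6.9
Current account = 19.2 + 6.6 + 6.9 = 32.7

32.7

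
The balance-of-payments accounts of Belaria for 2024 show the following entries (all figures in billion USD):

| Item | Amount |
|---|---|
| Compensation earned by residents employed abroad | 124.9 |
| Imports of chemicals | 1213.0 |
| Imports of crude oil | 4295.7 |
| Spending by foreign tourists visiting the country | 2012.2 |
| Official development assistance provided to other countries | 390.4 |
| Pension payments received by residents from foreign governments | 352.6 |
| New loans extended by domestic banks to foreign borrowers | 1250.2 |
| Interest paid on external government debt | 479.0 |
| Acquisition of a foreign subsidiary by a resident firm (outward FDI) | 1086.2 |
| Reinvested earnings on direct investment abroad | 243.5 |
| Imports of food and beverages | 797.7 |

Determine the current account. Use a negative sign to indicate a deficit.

Goods: -797.7 - 4295.7 - 1213.0 = -6306.4
Services: 2012.2
Primary income: -479.0 + 124.9 + 243.5 = -110.6
Secondary income: -390.4 + 352.6 = -37.8
Current account = (-6306.4) + 2012.2 + (-110.6) + (-37.8) = -4442.6
(Excluded from the current account — financial account: new loans extended by domestic banks to foreign borrowers 1250.2, acquisition of a foreign subsidiary by a resident firm (outward FDI) 1086.2.)

-4442.6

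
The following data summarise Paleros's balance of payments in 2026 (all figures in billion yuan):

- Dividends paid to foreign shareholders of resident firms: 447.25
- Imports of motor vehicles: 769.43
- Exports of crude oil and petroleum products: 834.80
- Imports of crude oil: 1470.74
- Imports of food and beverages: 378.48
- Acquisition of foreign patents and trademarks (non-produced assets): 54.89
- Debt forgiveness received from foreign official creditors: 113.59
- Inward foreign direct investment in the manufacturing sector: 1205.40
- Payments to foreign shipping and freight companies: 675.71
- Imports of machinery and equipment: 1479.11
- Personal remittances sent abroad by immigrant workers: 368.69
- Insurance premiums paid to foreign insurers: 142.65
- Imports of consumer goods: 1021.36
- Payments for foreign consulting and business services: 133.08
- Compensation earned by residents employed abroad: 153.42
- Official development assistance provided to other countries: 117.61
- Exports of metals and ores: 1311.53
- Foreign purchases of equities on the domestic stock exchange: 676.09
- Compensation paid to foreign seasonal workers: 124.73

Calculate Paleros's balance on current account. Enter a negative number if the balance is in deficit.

-4829.09

Goods: -769.43 - 378.48 + 834.80 - 1479.11 - 1021.36 - 1470.74 + 1311.53 = -2972.79
Services: -142.65 - 133.08 - 675.71 = -951.44
Primary income: -124.73 - 447.25 + 153.42 = -418.56
Secondary income: -117.61 - 368.69 = -486.30
Current account = (-2972.79) + (-951.44) + (-418.56) + (-486.30) = -4829.09
(Excluded from the current account — capital account: acquisition of foreign patents and trademarks (non-produced assets) 54.89, debt forgiveness received from foreign official creditors 113.59; financial account: inward foreign direct investment in the manufacturing sector 1205.40, foreign purchases of equities on the domestic stock exchange 676.09.)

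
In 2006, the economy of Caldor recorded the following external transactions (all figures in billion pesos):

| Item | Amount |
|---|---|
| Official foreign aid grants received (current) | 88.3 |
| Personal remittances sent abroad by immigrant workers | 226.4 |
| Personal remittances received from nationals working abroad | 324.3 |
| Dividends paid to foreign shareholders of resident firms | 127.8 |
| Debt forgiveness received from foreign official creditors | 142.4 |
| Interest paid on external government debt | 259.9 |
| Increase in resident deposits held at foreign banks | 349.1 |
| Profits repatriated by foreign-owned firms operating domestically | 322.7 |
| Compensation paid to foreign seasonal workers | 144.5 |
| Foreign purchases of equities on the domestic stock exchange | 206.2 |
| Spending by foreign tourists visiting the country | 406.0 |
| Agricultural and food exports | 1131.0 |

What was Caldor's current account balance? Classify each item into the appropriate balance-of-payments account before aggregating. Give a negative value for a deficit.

Goods: 1131.0
Services: 406.0
Primary income: -259.9 - 144.5 - 127.8 - 322.7 = -854.9
Secondary income: -226.4 + 324.3 + 88.3 = 186.2
Current account = 1131.0 + 406.0 + (-854.9) + 186.2 = 868.3
(Excluded from the current account — capital account: debt forgiveness received from foreign official creditors 142.4; financial account: increase in resident deposits held at foreign banks 349.1, foreign purchases of equities on the domestic stock exchange 206.2.)

868.3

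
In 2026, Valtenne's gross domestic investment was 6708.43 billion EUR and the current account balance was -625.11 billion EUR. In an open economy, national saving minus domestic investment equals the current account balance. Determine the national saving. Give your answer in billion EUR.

S - I = CA (net lending to the rest of the world).
S = I + CA = 6708.43 + (-625.11) = 6083.32

6083.32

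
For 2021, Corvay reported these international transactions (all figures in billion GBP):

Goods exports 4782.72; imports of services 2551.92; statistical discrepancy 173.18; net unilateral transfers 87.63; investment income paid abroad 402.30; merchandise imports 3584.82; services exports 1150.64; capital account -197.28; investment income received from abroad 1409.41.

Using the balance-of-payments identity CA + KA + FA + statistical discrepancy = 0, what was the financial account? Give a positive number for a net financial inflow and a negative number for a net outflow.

Goods balance = 4782.72 - 3584.82 = 1197.90
Services balance = 1150.64 - 2551.92 = -1401.28
Trade balance (goods + services) = 1197.90 + (-1401.28) = -203.38
Net primary income = 1409.41 - 402.30 = 1007.11
Net secondary income = 87.63
Current account = -203.38 + 1007.11 + 87.63 = 891.36
Financial account = -(891.36 + (-197.28) + 173.18) = -867.26

-867.26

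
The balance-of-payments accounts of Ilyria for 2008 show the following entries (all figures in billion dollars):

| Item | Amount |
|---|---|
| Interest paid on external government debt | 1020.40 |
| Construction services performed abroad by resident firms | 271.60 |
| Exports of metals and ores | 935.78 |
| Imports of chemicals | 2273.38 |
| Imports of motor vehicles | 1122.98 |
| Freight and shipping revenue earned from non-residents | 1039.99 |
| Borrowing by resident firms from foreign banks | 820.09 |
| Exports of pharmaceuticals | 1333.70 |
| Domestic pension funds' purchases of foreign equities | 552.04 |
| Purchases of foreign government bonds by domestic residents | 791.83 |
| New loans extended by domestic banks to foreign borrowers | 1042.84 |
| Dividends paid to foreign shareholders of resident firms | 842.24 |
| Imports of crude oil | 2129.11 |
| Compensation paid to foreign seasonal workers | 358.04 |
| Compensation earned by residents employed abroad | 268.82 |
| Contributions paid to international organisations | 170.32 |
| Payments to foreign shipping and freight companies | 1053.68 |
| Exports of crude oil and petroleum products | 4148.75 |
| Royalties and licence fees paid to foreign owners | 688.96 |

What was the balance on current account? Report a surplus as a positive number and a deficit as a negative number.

-1660.47

Goods: 1333.70 + 4148.75 - 2273.38 - 2129.11 - 1122.98 + 935.78 = 892.76
Services: -1053.68 - 688.96 + 271.60 + 1039.99 = -431.05
Primary income: 268.82 - 358.04 - 842.24 - 1020.40 = -1951.86
Secondary income: -170.32
Current account = 892.76 + (-431.05) + (-1951.86) + (-170.32) = -1660.47
(Excluded from the current account — financial account: borrowing by resident firms from foreign banks 820.09, domestic pension funds' purchases of foreign equities 552.04, purchases of foreign government bonds by domestic residents 791.83, new loans extended by domestic banks to foreign borrowers 1042.84.)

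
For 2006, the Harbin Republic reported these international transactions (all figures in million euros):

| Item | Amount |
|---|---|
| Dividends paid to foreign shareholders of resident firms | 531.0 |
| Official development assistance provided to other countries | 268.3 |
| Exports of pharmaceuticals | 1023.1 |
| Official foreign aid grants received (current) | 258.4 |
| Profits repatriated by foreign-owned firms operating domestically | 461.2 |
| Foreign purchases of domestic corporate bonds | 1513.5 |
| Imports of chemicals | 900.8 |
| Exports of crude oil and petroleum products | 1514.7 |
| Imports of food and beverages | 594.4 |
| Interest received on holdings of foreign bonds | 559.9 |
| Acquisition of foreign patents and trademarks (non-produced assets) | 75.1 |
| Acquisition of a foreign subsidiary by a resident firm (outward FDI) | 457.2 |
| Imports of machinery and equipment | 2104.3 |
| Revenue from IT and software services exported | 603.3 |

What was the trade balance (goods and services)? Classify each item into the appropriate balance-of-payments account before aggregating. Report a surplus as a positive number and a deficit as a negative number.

Goods: 1023.1 + 1514.7 - 900.8 - 594.4 - 2104.3 = -1061.7
Services: 603.3
Trade balance = -1061.7 + 603.3 = -458.4
(Excluded from the trade balance — primary income: dividends paid to foreign shareholders of resident firms 531.0, profits repatriated by foreign-owned firms operating domestically 461.2, interest received on holdings of foreign bonds 559.9; secondary income: official development assistance provided to other countries 268.3, official foreign aid grants received (current) 258.4; financial account: foreign purchases of domestic corporate bonds 1513.5, acquisition of a foreign subsidiary by a resident firm (outward FDI) 457.2; capital account: acquisition of foreign patents and trademarks (non-produced assets) 75.1.)

-458.4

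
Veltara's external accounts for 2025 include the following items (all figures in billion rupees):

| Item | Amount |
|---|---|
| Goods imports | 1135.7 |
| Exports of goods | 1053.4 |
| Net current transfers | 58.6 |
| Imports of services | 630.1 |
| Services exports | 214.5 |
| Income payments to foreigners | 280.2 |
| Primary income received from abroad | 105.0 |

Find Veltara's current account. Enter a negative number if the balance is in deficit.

Goods balance = 1053.4 - 1135.7 = -82.3
Services balance = 214.5 - 630.1 = -415.6
Trade balance (goods + services) = -82.3 + (-415.6) = -497.9
Net primary income = 105.0 - 280.2 = -175.2
Net secondary income = 58.6
Current account = -497.9 + (-175.2) + 58.6 = -614.5

-614.5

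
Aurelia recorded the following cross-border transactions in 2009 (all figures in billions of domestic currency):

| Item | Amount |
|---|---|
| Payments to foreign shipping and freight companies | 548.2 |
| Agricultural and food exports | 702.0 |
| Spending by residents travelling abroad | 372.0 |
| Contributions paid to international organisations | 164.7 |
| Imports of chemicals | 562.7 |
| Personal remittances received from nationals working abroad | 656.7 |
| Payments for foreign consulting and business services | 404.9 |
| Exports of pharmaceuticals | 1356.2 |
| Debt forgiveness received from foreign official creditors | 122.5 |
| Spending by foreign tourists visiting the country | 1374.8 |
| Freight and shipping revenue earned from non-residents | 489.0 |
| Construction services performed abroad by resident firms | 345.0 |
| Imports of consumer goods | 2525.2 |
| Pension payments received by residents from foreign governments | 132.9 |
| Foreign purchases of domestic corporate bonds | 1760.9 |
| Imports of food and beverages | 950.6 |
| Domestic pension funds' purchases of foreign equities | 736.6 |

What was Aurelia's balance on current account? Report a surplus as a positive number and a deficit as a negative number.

-471.7

Goods: -2525.2 + 1356.2 - 950.6 - 562.7 + 702.0 = -1980.3
Services: 489.0 - 548.2 - 372.0 + 345.0 + 1374.8 - 404.9 = 883.7
Secondary income: 132.9 + 656.7 - 164.7 = 624.9
Current account = (-1980.3) + 883.7 + 624.9 = -471.7
(Excluded from the current account — capital account: debt forgiveness received from foreign official creditors 122.5; financial account: foreign purchases of domestic corporate bonds 1760.9, domestic pension funds' purchases of foreign equities 736.6.)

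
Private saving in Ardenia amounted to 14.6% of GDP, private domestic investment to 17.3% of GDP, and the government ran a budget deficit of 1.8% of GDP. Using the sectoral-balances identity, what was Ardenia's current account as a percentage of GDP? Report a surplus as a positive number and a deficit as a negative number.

-4.5

By the sectoral-balances identity, CA = (S_private - I) + (T - G).
Private balance = 14.6 - 17.3 = -2.7
Government balance (T - G) = -1.8
CA = -2.7 + (-1.8) = -4.5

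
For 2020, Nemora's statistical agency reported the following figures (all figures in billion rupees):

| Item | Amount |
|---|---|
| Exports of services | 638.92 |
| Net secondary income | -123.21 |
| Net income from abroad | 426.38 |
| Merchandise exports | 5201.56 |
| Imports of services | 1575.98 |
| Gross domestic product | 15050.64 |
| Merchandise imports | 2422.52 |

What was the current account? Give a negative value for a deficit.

Goods balance = 5201.56 - 2422.52 = 2779.04
Services balance = 638.92 - 1575.98 = -937.06
Trade balance (goods + services) = 2779.04 + (-937.06) = 1841.98
Net primary income = 426.38
Net secondary income = -123.21
Current account = 1841.98 + 426.38 + (-123.21) = 2145.15

2145.15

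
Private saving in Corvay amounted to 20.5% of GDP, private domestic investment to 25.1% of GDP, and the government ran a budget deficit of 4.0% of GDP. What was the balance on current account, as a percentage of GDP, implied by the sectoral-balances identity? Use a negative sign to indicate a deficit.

-8.6

By the sectoral-balances identity, CA = (S_private - I) + (T - G).
Private balance = 20.5 - 25.1 = -4.6
Government balance (T - G) = -4.0
CA = -4.6 + (-4.0) = -8.6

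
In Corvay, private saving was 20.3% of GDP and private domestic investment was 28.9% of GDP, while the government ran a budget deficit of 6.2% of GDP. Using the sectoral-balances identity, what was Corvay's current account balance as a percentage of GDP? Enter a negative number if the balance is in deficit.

-14.8

By the sectoral-balances identity, CA = (S_private - I) + (T - G).
Private balance = 20.3 - 28.9 = -8.6
Government balance (T - G) = -6.2
CA = -8.6 + (-6.2) = -14.8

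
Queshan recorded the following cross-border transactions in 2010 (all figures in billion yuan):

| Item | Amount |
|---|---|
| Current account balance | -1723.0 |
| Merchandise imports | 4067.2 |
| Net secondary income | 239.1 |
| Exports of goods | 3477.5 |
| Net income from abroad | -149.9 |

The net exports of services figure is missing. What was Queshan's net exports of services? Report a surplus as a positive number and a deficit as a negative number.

Current account = goods balance + services balance + net primary income + net secondary income
Sum of the known components = -500.5
Net exports of services = CA - (known components) = -1723.0 - (-500.5) = -1222.5

-1222.5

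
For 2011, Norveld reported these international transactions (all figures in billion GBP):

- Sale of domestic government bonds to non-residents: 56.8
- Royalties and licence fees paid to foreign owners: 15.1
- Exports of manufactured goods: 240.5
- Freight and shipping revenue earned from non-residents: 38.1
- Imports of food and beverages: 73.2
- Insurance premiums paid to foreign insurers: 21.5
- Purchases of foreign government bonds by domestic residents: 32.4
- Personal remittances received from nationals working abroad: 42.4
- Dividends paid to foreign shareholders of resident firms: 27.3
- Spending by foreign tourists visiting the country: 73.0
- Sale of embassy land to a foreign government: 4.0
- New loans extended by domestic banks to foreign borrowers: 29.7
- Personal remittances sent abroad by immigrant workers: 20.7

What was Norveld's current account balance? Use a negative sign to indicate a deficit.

236.2

Goods: 240.5 - 73.2 = 167.3
Services: 38.1 + 73.0 - 21.5 - 15.1 = 74.5
Primary income: -27.3
Secondary income: -20.7 + 42.4 = 21.7
Current account = 167.3 + 74.5 + (-27.3) + 21.7 = 236.2
(Excluded from the current account — financial account: sale of domestic government bonds to non-residents 56.8, purchases of foreign government bonds by domestic residents 32.4, new loans extended by domestic banks to foreign borrowers 29.7; capital account: sale of embassy land to a foreign government 4.0.)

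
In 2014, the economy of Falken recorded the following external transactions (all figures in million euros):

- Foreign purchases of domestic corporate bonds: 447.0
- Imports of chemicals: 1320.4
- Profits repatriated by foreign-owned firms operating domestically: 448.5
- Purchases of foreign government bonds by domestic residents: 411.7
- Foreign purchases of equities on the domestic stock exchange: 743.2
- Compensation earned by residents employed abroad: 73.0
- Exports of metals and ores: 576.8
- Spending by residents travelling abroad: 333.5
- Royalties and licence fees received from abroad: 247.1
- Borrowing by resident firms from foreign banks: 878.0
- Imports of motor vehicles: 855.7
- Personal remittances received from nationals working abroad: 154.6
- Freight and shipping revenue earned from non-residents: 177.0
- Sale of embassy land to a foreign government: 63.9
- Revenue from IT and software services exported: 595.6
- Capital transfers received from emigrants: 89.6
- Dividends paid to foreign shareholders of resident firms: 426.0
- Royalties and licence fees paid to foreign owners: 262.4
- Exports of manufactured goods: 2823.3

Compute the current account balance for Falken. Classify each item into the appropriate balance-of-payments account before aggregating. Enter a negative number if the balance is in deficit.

Goods: 2823.3 - 1320.4 - 855.7 + 576.8 = 1224.0
Services: 247.1 + 177.0 - 262.4 + 595.6 - 333.5 = 423.8
Primary income: -448.5 + 73.0 - 426.0 = -801.5
Secondary income: 154.6
Current account = 1224.0 + 423.8 + (-801.5) + 154.6 = 1000.9
(Excluded from the current account — financial account: foreign purchases of domestic corporate bonds 447.0, purchases of foreign government bonds by domestic residents 411.7, foreign purchases of equities on the domestic stock exchange 743.2, borrowing by resident firms from foreign banks 878.0; capital account: sale of embassy land to a foreign government 63.9, capital transfers received from emigrants 89.6.)

1000.9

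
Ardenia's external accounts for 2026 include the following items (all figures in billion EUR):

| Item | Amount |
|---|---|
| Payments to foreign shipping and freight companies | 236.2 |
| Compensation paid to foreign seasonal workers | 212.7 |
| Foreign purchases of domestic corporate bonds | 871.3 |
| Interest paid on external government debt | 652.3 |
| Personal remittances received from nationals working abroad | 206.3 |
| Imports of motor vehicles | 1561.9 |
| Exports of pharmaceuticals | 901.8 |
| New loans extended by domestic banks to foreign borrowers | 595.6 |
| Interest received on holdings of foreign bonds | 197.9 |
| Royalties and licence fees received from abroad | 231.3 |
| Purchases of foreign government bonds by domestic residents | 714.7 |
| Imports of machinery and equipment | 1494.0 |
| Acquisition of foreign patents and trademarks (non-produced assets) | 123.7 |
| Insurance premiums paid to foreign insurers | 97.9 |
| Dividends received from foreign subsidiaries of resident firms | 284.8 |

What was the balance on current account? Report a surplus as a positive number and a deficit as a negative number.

-2432.9

Goods: -1561.9 - 1494.0 + 901.8 = -2154.1
Services: -97.9 - 236.2 + 231.3 = -102.8
Primary income: 284.8 - 212.7 + 197.9 - 652.3 = -382.3
Secondary income: 206.3
Current account = (-2154.1) + (-102.8) + (-382.3) + 206.3 = -2432.9
(Excluded from the current account — financial account: foreign purchases of domestic corporate bonds 871.3, new loans extended by domestic banks to foreign borrowers 595.6, purchases of foreign government bonds by domestic residents 714.7; capital account: acquisition of foreign patents and trademarks (non-produced assets) 123.7.)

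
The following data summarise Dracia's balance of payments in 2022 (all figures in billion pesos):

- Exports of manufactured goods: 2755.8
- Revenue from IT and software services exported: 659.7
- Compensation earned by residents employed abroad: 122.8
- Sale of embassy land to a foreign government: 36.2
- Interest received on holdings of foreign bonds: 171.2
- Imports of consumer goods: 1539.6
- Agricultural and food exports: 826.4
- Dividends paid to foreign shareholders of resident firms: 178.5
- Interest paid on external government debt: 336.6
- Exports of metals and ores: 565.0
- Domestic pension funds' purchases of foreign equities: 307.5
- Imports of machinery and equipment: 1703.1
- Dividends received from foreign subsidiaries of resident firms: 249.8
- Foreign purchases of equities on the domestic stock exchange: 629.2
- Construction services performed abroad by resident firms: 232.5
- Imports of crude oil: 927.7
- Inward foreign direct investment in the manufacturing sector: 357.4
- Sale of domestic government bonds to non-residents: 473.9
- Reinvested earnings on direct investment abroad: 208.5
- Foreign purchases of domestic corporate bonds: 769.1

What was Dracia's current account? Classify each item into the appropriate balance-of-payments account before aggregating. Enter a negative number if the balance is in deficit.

Goods: -927.7 - 1703.1 - 1539.6 + 826.4 + 2755.8 + 565.0 = -23.2
Services: 659.7 + 232.5 = 892.2
Primary income: -336.6 + 171.2 + 208.5 + 122.8 - 178.5 + 249.8 = 237.2
Current account = (-23.2) + 892.2 + 237.2 = 1106.2
(Excluded from the current account — capital account: sale of embassy land to a foreign government 36.2; financial account: domestic pension funds' purchases of foreign equities 307.5, foreign purchases of equities on the domestic stock exchange 629.2, inward foreign direct investment in the manufacturing sector 357.4, sale of domestic government bonds to non-residents 473.9, foreign purchases of domestic corporate bonds 769.1.)

1106.2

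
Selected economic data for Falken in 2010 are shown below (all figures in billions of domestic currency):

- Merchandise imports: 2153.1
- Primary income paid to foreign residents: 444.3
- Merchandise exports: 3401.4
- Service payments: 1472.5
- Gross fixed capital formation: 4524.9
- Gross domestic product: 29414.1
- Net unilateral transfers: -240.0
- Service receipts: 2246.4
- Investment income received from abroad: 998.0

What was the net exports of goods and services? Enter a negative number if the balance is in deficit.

2022.2

Goods balance = 3401.4 - 2153.1 = 1248.3
Services balance = 2246.4 - 1472.5 = 773.9
Trade balance (goods + services) = 1248.3 + 773.9 = 2022.2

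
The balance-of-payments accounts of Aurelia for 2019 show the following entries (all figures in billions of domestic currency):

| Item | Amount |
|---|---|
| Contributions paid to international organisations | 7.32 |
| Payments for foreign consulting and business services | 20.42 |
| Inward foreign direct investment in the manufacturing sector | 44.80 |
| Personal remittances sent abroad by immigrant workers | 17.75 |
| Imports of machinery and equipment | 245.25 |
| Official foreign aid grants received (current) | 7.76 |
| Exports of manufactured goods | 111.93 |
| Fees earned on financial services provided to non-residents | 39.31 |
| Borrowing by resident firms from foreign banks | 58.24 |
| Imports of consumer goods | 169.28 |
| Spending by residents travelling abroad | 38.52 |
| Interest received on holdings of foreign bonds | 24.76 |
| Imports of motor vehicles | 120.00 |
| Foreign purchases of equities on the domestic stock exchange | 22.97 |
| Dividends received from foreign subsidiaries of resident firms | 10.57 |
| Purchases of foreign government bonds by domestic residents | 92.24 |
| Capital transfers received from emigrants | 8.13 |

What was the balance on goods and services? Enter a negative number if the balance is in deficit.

Goods: -120.00 - 169.28 - 245.25 + 111.93 = -422.60
Services: -38.52 + 39.31 - 20.42 = -19.63
Trade balance = -422.60 + (-19.63) = -442.23
(Excluded from the trade balance — secondary income: contributions paid to international organisations 7.32, personal remittances sent abroad by immigrant workers 17.75, official foreign aid grants received (current) 7.76; financial account: inward foreign direct investment in the manufacturing sector 44.80, borrowing by resident firms from foreign banks 58.24, foreign purchases of equities on the domestic stock exchange 22.97, purchases of foreign government bonds by domestic residents 92.24; primary income: interest received on holdings of foreign bonds 24.76, dividends received from foreign subsidiaries of resident firms 10.57; capital account: capital transfers received from emigrants 8.13.)

-442.23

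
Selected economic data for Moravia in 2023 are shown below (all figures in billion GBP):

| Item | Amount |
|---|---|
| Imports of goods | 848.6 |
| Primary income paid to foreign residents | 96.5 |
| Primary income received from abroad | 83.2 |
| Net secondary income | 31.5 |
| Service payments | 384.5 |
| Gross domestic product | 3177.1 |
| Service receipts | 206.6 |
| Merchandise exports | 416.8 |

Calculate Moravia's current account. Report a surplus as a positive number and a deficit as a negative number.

-591.5

Goods balance = 416.8 - 848.6 = -431.8
Services balance = 206.6 - 384.5 = -177.9
Trade balance (goods + services) = -431.8 + (-177.9) = -609.7
Net primary income = 83.2 - 96.5 = -13.3
Net secondary income = 31.5
Current account = -609.7 + (-13.3) + 31.5 = -591.5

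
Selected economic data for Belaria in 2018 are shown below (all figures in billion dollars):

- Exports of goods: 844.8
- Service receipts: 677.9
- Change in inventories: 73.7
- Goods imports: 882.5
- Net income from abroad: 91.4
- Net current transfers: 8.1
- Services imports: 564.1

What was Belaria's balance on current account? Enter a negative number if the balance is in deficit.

175.6

Goods balance = 844.8 - 882.5 = -37.7
Services balance = 677.9 - 564.1 = 113.8
Trade balance (goods + services) = -37.7 + 113.8 = 76.1
Net primary income = 91.4
Net secondary income = 8.1
Current account = 76.1 + 91.4 + 8.1 = 175.6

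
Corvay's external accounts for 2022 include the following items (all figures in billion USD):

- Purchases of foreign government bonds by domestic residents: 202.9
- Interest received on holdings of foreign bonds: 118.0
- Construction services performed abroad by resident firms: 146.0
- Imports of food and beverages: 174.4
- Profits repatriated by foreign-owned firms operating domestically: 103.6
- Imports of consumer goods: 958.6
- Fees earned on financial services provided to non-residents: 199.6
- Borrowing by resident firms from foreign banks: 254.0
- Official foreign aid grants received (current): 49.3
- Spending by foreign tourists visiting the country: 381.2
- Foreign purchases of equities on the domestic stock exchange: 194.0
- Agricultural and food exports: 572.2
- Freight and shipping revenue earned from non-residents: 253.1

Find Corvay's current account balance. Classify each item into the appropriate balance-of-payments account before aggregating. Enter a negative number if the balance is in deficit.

Goods: -174.4 + 572.2 - 958.6 = -560.8
Services: 199.6 + 381.2 + 146.0 + 253.1 = 979.9
Primary income: 118.0 - 103.6 = 14.4
Secondary income: 49.3
Current account = (-560.8) + 979.9 + 14.4 + 49.3 = 482.8
(Excluded from the current account — financial account: purchases of foreign government bonds by domestic residents 202.9, borrowing by resident firms from foreign banks 254.0, foreign purchases of equities on the domestic stock exchange 194.0.)

482.8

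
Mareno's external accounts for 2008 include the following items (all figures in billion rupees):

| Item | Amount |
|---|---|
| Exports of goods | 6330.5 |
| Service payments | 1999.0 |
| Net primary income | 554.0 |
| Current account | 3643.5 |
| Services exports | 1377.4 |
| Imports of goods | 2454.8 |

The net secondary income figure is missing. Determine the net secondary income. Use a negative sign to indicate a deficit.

-164.6

Current account = goods balance + services balance + net primary income + net secondary income
Sum of the known components = 3808.1
Net secondary income = CA - (known components) = 3643.5 - 3808.1 = -164.6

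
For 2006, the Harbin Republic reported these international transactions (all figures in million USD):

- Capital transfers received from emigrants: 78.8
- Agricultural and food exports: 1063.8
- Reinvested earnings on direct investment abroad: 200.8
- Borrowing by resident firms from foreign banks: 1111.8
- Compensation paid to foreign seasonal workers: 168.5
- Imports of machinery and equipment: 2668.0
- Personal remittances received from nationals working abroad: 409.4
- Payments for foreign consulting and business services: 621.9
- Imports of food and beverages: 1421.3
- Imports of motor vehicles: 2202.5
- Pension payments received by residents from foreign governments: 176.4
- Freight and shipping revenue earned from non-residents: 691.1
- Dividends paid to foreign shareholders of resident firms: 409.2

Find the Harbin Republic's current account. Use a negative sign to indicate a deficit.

-4949.9

Goods: 1063.8 - 2202.5 - 1421.3 - 2668.0 = -5228.0
Services: -621.9 + 691.1 = 69.2
Primary income: 200.8 - 409.2 - 168.5 = -376.9
Secondary income: 176.4 + 409.4 = 585.8
Current account = (-5228.0) + 69.2 + (-376.9) + 585.8 = -4949.9
(Excluded from the current account — capital account: capital transfers received from emigrants 78.8; financial account: borrowing by resident firms from foreign banks 1111.8.)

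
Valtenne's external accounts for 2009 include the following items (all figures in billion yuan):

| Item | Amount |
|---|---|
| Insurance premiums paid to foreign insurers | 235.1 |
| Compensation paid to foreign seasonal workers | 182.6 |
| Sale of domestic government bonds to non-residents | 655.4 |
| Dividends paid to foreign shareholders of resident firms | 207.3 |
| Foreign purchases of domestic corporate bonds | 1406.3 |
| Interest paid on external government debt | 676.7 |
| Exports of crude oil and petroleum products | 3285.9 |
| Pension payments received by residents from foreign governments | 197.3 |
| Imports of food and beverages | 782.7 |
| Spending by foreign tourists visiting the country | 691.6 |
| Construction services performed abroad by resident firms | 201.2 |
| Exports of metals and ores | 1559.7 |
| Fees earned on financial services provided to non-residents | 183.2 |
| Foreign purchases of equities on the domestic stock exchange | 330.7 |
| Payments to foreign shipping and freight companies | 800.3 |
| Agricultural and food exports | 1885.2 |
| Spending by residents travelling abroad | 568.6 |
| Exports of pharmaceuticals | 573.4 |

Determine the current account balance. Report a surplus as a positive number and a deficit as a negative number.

5124.2

Goods: 573.4 - 782.7 + 3285.9 + 1559.7 + 1885.2 = 6521.5
Services: -568.6 + 691.6 - 800.3 + 183.2 + 201.2 - 235.1 = -528.0
Primary income: -207.3 - 676.7 - 182.6 = -1066.6
Secondary income: 197.3
Current account = 6521.5 + (-528.0) + (-1066.6) + 197.3 = 5124.2
(Excluded from the current account — financial account: sale of domestic government bonds to non-residents 655.4, foreign purchases of domestic corporate bonds 1406.3, foreign purchases of equities on the domestic stock exchange 330.7.)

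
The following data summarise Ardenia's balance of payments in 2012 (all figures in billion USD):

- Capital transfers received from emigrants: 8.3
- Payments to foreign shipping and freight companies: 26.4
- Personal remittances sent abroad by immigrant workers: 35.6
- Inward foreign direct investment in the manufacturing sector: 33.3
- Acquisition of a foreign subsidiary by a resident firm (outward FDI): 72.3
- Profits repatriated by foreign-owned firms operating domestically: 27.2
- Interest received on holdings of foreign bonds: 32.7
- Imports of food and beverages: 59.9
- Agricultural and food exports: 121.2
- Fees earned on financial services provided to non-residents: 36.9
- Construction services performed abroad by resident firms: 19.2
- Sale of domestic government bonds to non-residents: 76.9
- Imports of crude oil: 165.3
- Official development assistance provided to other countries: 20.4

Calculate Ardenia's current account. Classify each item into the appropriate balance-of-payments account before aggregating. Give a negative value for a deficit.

-124.8

Goods: 121.2 - 165.3 - 59.9 = -104.0
Services: 19.2 - 26.4 + 36.9 = 29.7
Primary income: -27.2 + 32.7 = 5.5
Secondary income: -35.6 - 20.4 = -56.0
Current account = (-104.0) + 29.7 + 5.5 + (-56.0) = -124.8
(Excluded from the current account — capital account: capital transfers received from emigrants 8.3; financial account: inward foreign direct investment in the manufacturing sector 33.3, acquisition of a foreign subsidiary by a resident firm (outward FDI) 72.3, sale of domestic government bonds to non-residents 76.9.)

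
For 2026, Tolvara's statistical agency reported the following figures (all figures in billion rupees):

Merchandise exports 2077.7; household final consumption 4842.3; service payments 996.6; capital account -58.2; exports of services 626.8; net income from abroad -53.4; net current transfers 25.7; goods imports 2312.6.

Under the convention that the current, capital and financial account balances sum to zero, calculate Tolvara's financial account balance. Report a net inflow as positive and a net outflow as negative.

Goods balance = 2077.7 - 2312.6 = -234.9
Services balance = 626.8 - 996.6 = -369.8
Trade balance (goods + services) = -234.9 + (-369.8) = -604.7
Net primary income = -53.4
Net secondary income = 25.7
Current account = -604.7 + (-53.4) + 25.7 = -632.4
Financial account = -(-632.4 + (-58.2)) = 690.6

690.6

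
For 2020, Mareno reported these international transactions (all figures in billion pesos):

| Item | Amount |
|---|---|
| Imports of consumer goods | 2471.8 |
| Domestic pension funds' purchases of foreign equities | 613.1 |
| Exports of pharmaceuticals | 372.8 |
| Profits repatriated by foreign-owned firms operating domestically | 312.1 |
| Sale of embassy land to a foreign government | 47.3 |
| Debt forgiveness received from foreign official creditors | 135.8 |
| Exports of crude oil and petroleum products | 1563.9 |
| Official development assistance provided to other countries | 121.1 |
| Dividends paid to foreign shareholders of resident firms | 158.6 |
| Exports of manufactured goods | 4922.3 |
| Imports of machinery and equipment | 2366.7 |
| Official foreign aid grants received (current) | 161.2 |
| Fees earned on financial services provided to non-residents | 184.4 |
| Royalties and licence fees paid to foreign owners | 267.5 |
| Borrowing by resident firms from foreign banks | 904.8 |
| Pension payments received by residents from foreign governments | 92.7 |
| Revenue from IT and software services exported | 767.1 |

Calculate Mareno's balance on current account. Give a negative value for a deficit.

Goods: 4922.3 + 372.8 - 2471.8 - 2366.7 + 1563.9 = 2020.5
Services: -267.5 + 767.1 + 184.4 = 684.0
Primary income: -312.1 - 158.6 = -470.7
Secondary income: -121.1 + 92.7 + 161.2 = 132.8
Current account = 2020.5 + 684.0 + (-470.7) + 132.8 = 2366.6
(Excluded from the current account — financial account: domestic pension funds' purchases of foreign equities 613.1, borrowing by resident firms from foreign banks 904.8; capital account: sale of embassy land to a foreign government 47.3, debt forgiveness received from foreign official creditors 135.8.)

2366.6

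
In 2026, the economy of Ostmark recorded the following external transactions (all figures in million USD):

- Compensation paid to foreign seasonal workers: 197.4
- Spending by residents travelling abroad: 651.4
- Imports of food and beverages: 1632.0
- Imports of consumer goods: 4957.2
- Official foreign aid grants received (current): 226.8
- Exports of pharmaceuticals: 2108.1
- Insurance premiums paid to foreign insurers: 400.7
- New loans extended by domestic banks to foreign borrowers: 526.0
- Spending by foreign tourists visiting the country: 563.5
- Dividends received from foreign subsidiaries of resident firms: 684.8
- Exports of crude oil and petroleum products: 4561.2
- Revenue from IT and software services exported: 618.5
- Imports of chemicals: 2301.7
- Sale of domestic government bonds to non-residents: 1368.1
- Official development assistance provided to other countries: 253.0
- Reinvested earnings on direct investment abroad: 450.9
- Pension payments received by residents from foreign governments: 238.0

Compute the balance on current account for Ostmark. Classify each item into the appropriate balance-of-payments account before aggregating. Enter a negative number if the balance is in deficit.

-941.6

Goods: 2108.1 + 4561.2 - 1632.0 - 2301.7 - 4957.2 = -2221.6
Services: -400.7 - 651.4 + 618.5 + 563.5 = 129.9
Primary income: 684.8 - 197.4 + 450.9 = 938.3
Secondary income: 238.0 - 253.0 + 226.8 = 211.8
Current account = (-2221.6) + 129.9 + 938.3 + 211.8 = -941.6
(Excluded from the current account — financial account: new loans extended by domestic banks to foreign borrowers 526.0, sale of domestic government bonds to non-residents 1368.1.)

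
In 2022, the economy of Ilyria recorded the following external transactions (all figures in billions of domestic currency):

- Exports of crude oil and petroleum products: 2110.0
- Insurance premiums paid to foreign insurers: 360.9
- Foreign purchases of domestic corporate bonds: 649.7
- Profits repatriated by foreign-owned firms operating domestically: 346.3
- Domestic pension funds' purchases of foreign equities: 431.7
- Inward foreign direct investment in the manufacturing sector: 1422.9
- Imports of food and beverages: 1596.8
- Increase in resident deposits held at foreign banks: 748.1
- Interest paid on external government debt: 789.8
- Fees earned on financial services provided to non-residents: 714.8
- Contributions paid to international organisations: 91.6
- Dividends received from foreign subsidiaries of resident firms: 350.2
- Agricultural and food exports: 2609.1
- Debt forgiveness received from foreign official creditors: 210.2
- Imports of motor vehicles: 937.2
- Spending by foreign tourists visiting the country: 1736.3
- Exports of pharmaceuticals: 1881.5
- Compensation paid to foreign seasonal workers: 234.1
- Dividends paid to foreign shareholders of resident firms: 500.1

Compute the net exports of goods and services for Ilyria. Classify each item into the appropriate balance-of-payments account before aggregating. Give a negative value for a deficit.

6156.8

Goods: -937.2 - 1596.8 + 2609.1 + 2110.0 + 1881.5 = 4066.6
Services: 1736.3 + 714.8 - 360.9 = 2090.2
Trade balance = 4066.6 + 2090.2 = 6156.8
(Excluded from the trade balance — financial account: foreign purchases of domestic corporate bonds 649.7, domestic pension funds' purchases of foreign equities 431.7, inward foreign direct investment in the manufacturing sector 1422.9, increase in resident deposits held at foreign banks 748.1; primary income: profits repatriated by foreign-owned firms operating domestically 346.3, interest paid on external government debt 789.8, dividends received from foreign subsidiaries of resident firms 350.2, compensation paid to foreign seasonal workers 234.1, dividends paid to foreign shareholders of resident firms 500.1; secondary income: contributions paid to international organisations 91.6; capital account: debt forgiveness received from foreign official creditors 210.2.)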